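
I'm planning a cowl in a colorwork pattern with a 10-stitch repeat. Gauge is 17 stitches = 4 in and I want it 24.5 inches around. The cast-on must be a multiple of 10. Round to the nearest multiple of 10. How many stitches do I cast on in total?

17 / 4 = 4.25 sts per inch.
24.5 × 4.25 = 104.12 sts.
Nearest multiple of 10: 100.

CO 100 sts.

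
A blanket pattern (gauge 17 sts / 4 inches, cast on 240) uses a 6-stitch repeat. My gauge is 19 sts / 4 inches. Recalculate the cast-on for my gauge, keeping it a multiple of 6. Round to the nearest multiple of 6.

240 × 19 / 17 = 268.24.
Nearest multiple of 6: 270.

CO 270 sts.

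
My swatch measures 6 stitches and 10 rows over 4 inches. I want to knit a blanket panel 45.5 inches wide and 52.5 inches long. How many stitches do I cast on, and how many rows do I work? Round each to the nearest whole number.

Cast on 68 stitches and work 131 rows.

Stitch gauge = 6/4 = 1.5 sts/in; 45.5 × 1.5 = 68.25 → 68 sts.
Row gauge = 10/4 = 2.5 rows/in; 52.5 × 2.5 = 131.25 → 131 rows.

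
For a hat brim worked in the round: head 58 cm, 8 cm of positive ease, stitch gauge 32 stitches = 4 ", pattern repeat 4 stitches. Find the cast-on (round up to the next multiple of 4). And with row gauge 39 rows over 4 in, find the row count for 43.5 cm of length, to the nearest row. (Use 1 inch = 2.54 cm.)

Cast on 208 stitches; work 167 rows.

Finished = 58 + 8 = 66 cm.
66 cm × 1/2.54 = 25.98 inches.
32/4 = 8 sts per in; 25.98 × 8 = 207.87 sts.
Next multiple of 4 → 208.
43.5 cm = 17.13 inches; × 9.75 = 166.98 → 167 rows.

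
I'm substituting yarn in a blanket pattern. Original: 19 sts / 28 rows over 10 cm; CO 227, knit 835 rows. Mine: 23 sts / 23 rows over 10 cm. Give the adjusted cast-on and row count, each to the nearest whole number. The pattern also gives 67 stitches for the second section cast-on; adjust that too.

Cast on 275 stitches; work 686 rows; second section cast-on 81 stitches.

Stitches: 227 × 23/19 = 274.79 → 275.
Rows: 835 × 23/28 = 685.89 → 686.
second section cast-on: 67 × 23/19 = 81.11 → 81.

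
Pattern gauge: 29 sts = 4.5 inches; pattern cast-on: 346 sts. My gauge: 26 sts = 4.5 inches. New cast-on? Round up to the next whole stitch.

311 stitches.

Scale factor = 26 / 29 = 0.897.
346 × 26 / 29 = 310.21 sts.
→ 311 sts.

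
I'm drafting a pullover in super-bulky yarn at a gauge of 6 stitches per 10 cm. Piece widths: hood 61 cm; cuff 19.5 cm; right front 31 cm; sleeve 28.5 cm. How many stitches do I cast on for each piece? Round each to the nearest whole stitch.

hood 37; cuff 12; right front 19; sleeve 17.

Rate = 6/10 = 0.6 sts per cm.
hood: 61 × 0.6 = 36.60 → 37.
cuff: 19.5 × 0.6 = 11.70 → 12.
right front: 31 × 0.6 = 18.60 → 19.
sleeve: 28.5 × 0.6 = 17.10 → 17.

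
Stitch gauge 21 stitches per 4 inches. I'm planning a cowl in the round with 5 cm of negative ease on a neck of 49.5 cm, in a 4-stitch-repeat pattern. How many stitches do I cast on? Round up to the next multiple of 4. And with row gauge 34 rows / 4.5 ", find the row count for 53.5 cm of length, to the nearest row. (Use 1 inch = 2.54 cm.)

Finished = 49.5 − 5 = 44.5 cm.
44.5 cm × 1/2.54 = 17.52 inches.
21/4 = 5.25 sts per in; 17.52 × 5.25 = 91.98 sts.
Next multiple of 4 → 92.
53.5 cm = 21.06 inches; × 7.556 = 159.14 → 159 rows.

Cast on 92 stitches; work 159 rows.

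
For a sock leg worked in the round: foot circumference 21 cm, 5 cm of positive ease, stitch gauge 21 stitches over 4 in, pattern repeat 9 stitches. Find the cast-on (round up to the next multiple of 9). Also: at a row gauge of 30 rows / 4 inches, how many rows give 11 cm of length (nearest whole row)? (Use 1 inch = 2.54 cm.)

Finished = 21 + 5 = 26 cm.
26 cm × 1/2.54 = 10.24 inches.
21/4 = 5.25 sts per in; 10.24 × 5.25 = 53.74 sts.
Next multiple of 9 → 54.
11 cm = 4.33 inches; × 7.5 = 32.48 → 32 rows.

Cast on 54 stitches; work 32 rows.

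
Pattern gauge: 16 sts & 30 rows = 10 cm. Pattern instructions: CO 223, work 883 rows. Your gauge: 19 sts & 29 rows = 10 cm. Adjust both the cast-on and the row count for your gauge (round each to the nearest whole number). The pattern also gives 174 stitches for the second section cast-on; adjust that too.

Cast on 265 stitches; work 854 rows; second section cast-on 207 stitches.

Stitches: 223 × 19/16 = 264.81 → 265.
Rows: 883 × 29/30 = 853.57 → 854.
second section cast-on: 174 × 19/16 = 206.62 → 207.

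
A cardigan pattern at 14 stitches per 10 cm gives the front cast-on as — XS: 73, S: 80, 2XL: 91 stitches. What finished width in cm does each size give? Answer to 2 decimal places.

XS 52.14 cm; S 57.14 cm; 2XL 65.00 cm.

14/10 = 1.4 sts per cm.
XS: 73 / 1.4 = 52.143 → 52.14 cm.
S: 80 / 1.4 = 57.143 → 57.14 cm.
2XL: 91 / 1.4 = 65.000 → 65.00 cm.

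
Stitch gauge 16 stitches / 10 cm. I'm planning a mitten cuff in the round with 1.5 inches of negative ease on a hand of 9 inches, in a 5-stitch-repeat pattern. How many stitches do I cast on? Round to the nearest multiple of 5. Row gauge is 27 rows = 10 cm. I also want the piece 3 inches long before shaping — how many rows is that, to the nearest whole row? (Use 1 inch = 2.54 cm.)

Cast on 30 stitches; work 21 rows.

Finished = 9 − 1.5 = 7.5 inches.
7.5 inches × 2.54 = 19.05 cm.
16/10 = 1.6 sts per cm; 19.05 × 1.6 = 30.48 sts.
Nearest multiple of 5 → 30.
3 inches = 7.62 cm; × 2.7 = 20.57 → 21 rows.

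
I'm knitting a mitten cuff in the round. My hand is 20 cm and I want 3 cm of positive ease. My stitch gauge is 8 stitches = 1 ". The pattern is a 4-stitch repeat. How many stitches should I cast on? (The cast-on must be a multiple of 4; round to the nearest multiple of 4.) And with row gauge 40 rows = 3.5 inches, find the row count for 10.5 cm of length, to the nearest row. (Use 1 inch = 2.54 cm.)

Cast on 72 stitches; work 47 rows.

Finished = 20 + 3 = 23 cm.
23 cm × 1/2.54 = 9.06 inches.
8/1 = 8 sts per in; 9.06 × 8 = 72.44 sts.
Nearest multiple of 4 → 72.
10.5 cm = 4.13 inches; × 11.429 = 47.24 → 47 rows.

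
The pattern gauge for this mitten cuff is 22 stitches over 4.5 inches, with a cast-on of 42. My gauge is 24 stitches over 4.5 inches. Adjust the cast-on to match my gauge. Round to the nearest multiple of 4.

Cast on 44 stitches.

Scale factor = 24 / 22 = 1.091.
42 × 24 / 22 = 45.82 sts.
→ 44 sts.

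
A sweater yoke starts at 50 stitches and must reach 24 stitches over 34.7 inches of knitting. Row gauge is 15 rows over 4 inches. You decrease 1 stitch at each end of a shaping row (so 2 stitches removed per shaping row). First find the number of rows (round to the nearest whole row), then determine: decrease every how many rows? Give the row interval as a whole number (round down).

Rows = 34.7 × 3.75 = 130.1 → 130 rows.
Stitches to remove: 26 → 13 shaping rows (at 2 st each).
130 / 13 = 10.00 → every 10 rows.

Decrease every 10th row.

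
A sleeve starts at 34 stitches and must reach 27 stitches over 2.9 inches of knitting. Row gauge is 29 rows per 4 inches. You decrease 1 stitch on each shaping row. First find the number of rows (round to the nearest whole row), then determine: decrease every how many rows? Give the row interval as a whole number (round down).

Decrease every 3rd row.

Rows = 2.9 × 7.25 = 21.0 → 21 rows.
Stitches to remove: 7 → 7 shaping rows (at 1 st each).
21 / 7 = 3.00 → every 3 rows.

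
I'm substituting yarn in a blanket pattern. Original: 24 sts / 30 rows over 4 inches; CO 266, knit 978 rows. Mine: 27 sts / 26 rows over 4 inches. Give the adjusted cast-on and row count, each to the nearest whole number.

Cast on 299 stitches; work 848 rows.

Stitches: 266 × 27/24 = 299.25 → 299.
Rows: 978 × 26/30 = 847.60 → 848.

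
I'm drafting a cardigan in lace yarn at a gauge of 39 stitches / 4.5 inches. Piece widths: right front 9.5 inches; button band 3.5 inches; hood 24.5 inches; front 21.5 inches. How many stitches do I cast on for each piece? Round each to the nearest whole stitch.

right front 82; button band 30; hood 212; front 186.

Rate = 39/4.5 = 8.667 sts per in.
right front: 9.5 × 8.667 = 82.33 → 82.
button band: 3.5 × 8.667 = 30.33 → 30.
hood: 24.5 × 8.667 = 212.33 → 212.
front: 21.5 × 8.667 = 186.33 → 186.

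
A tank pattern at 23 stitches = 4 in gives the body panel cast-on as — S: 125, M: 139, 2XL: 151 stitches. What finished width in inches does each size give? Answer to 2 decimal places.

S 21.74 inches; M 24.17 inches; 2XL 26.26 inches.

23/4 = 5.75 sts per in.
S: 125 / 5.75 = 21.739 → 21.74 in.
M: 139 / 5.75 = 24.174 → 24.17 in.
2XL: 151 / 5.75 = 26.261 → 26.26 in.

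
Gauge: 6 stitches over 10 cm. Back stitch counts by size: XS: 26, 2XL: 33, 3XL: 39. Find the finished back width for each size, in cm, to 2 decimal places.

6/10 = 0.6 sts per cm.
XS: 26 / 0.6 = 43.333 → 43.33 cm.
2XL: 33 / 0.6 = 55.000 → 55.00 cm.
3XL: 39 / 0.6 = 65.000 → 65.00 cm.

XS 43.33 cm; 2XL 55.00 cm; 3XL 65.00 cm.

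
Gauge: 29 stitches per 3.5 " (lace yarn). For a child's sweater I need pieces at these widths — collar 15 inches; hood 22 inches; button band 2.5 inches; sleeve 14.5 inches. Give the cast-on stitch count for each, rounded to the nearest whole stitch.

collar 124; hood 182; button band 21; sleeve 120.

Rate = 29/3.5 = 8.286 sts per in.
collar: 15 × 8.286 = 124.29 → 124.
hood: 22 × 8.286 = 182.29 → 182.
button band: 2.5 × 8.286 = 20.71 → 21.
sleeve: 14.5 × 8.286 = 120.14 → 120.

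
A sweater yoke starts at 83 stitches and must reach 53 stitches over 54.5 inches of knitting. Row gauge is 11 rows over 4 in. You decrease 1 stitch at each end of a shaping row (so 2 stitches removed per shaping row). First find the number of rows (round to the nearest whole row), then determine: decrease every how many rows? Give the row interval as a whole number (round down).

Rows = 54.5 × 2.75 = 149.9 → 150 rows.
Stitches to remove: 30 → 15 shaping rows (at 2 st each).
150 / 15 = 10.00 → every 10 rows.

Decrease every 10th row.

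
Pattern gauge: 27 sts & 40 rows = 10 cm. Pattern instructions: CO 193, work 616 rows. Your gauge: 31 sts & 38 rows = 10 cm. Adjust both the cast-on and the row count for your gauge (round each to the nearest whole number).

Cast on 222 stitches; work 585 rows.

Stitches: 193 × 31/27 = 221.59 → 222.
Rows: 616 × 38/40 = 585.20 → 585.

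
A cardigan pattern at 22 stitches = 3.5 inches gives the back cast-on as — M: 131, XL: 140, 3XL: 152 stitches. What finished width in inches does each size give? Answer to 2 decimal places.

22/3.5 = 6.286 sts per in.
M: 131 / 6.286 = 20.841 → 20.84 in.
XL: 140 / 6.286 = 22.273 → 22.27 in.
3XL: 152 / 6.286 = 24.182 → 24.18 in.

M 20.84 inches; XL 22.27 inches; 3XL 24.18 inches.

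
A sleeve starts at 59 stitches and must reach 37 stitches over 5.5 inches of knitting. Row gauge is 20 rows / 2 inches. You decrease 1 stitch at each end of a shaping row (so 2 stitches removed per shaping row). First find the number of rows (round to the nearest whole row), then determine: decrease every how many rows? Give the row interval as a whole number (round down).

Decrease every 5th row.

Rows = 5.5 × 10 = 55.0 → 55 rows.
Stitches to remove: 22 → 11 shaping rows (at 2 st each).
55 / 11 = 5.00 → every 5 rows.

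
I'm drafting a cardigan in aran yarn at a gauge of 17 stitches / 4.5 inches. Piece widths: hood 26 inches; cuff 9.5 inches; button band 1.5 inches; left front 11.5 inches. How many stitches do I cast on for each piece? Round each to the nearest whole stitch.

Rate = 17/4.5 = 3.778 sts per in.
hood: 26 × 3.778 = 98.22 → 98.
cuff: 9.5 × 3.778 = 35.89 → 36.
button band: 1.5 × 3.778 = 5.67 → 6.
left front: 11.5 × 3.778 = 43.44 → 43.

hood 98; cuff 36; button band 6; left front 43.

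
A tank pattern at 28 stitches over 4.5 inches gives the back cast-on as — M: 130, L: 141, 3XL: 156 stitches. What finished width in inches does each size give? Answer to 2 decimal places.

28/4.5 = 6.222 sts per in.
M: 130 / 6.222 = 20.893 → 20.89 in.
L: 141 / 6.222 = 22.661 → 22.66 in.
3XL: 156 / 6.222 = 25.071 → 25.07 in.

M 20.89 inches; L 22.66 inches; 3XL 25.07 inches.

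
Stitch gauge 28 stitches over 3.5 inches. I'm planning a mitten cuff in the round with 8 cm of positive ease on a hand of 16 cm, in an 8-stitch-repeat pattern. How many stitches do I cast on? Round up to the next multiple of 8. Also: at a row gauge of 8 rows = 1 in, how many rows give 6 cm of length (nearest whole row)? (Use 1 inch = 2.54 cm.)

Cast on 80 stitches; work 19 rows.

Finished = 16 + 8 = 24 cm.
24 cm × 1/2.54 = 9.45 inches.
28/3.5 = 8 sts per in; 9.45 × 8 = 75.59 sts.
Next multiple of 8 → 80.
6 cm = 2.36 inches; × 8 = 18.90 → 19 rows.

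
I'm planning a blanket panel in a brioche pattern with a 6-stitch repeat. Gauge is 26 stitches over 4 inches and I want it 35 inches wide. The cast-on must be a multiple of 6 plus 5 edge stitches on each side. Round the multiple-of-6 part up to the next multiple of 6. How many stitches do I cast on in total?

26 / 4 = 6.5 sts per inch.
35 × 6.5 = 227.50 sts.
Less 10 edge sts → 217.50 for the repeat.
Next multiple of 6: 222.
Add back 10 edge sts → 232.

232 stitches.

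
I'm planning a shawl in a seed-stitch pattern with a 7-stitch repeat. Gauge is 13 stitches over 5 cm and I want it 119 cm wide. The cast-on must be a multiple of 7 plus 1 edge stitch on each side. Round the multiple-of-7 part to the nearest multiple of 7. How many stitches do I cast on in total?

CO 310 sts.

13 / 5 = 2.6 sts per cm.
119 × 2.6 = 309.40 sts.
Less 2 edge sts → 307.40 for the repeat.
Nearest multiple of 7: 308.
Add back 2 edge sts → 310.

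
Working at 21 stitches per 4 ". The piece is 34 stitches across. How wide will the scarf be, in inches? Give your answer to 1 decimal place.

21 stitches / 4 inch = 5.25 stitches per inch.
34 / 5.25 = 6.48 inches.

6.5 inches.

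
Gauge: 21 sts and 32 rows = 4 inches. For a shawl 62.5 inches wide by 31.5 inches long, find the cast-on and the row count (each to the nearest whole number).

Cast on 328 stitches and work 252 rows.

Stitch gauge = 21/4 = 5.25 sts/in; 62.5 × 5.25 = 328.12 → 328 sts.
Row gauge = 32/4 = 8 rows/in; 31.5 × 8 = 252.00 → 252 rows.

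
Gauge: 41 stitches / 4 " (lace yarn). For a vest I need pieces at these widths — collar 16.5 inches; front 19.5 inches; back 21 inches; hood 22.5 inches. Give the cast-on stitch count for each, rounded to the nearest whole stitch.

collar 169; front 200; back 215; hood 231.

Rate = 41/4 = 10.25 sts per in.
collar: 16.5 × 10.25 = 169.12 → 169.
front: 19.5 × 10.25 = 199.88 → 200.
back: 21 × 10.25 = 215.25 → 215.
hood: 22.5 × 10.25 = 230.62 → 231.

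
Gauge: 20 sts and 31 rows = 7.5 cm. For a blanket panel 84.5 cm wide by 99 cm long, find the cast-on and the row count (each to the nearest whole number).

Stitch gauge = 20/7.5 = 2.667 sts/cm; 84.5 × 2.667 = 225.33 → 225 sts.
Row gauge = 31/7.5 = 4.133 rows/cm; 99 × 4.133 = 409.20 → 409 rows.

Cast on 225 stitches and work 409 rows.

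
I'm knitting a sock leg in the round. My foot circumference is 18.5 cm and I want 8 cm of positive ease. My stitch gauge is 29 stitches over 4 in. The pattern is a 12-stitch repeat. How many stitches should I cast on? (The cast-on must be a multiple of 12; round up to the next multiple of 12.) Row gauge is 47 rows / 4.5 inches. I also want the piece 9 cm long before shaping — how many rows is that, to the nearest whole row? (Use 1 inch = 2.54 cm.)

Cast on 84 stitches; work 37 rows.

Finished = 18.5 + 8 = 26.5 cm.
26.5 cm × 1/2.54 = 10.43 inches.
29/4 = 7.25 sts per in; 10.43 × 7.25 = 75.64 sts.
Next multiple of 12 → 84.
9 cm = 3.54 inches; × 10.444 = 37.01 → 37 rows.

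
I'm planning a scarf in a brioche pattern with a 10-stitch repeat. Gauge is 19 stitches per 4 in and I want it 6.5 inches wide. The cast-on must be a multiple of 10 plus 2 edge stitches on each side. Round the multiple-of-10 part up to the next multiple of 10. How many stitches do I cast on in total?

34 stitches.

19 / 4 = 4.75 sts per inch.
6.5 × 4.75 = 30.88 sts.
Less 4 edge sts → 26.88 for the repeat.
Next multiple of 10: 30.
Add back 4 edge sts → 34.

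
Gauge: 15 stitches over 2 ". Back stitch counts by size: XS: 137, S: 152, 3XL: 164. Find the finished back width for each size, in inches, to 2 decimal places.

XS 18.27 inches; S 20.27 inches; 3XL 21.87 inches.

15/2 = 7.5 sts per in.
XS: 137 / 7.5 = 18.267 → 18.27 in.
S: 152 / 7.5 = 20.267 → 20.27 in.
3XL: 164 / 7.5 = 21.867 → 21.87 in.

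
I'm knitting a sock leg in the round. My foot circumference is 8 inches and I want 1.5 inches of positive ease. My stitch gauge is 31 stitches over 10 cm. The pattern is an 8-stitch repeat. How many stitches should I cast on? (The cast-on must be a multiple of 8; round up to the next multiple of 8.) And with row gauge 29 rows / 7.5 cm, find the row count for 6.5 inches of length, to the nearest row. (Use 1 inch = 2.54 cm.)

Cast on 80 stitches; work 64 rows.

Finished = 8 + 1.5 = 9.5 inches.
9.5 inches × 2.54 = 24.13 cm.
31/10 = 3.1 sts per cm; 24.13 × 3.1 = 74.80 sts.
Next multiple of 8 → 80.
6.5 inches = 16.51 cm; × 3.867 = 63.84 → 64 rows.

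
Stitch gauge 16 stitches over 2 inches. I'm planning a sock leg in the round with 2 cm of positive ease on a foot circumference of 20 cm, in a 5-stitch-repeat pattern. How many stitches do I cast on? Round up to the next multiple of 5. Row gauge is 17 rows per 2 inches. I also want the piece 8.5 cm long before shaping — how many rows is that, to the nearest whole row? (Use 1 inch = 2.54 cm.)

Cast on 70 stitches; work 28 rows.

Finished = 20 + 2 = 22 cm.
22 cm × 1/2.54 = 8.66 inches.
16/2 = 8 sts per in; 8.66 × 8 = 69.29 sts.
Next multiple of 5 → 70.
8.5 cm = 3.35 inches; × 8.5 = 28.44 → 28 rows.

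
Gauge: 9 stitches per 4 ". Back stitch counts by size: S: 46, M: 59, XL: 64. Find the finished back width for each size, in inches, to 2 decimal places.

9/4 = 2.25 sts per in.
S: 46 / 2.25 = 20.444 → 20.44 in.
M: 59 / 2.25 = 26.222 → 26.22 in.
XL: 64 / 2.25 = 28.444 → 28.44 in.

S 20.44 inches; M 26.22 inches; XL 28.44 inches.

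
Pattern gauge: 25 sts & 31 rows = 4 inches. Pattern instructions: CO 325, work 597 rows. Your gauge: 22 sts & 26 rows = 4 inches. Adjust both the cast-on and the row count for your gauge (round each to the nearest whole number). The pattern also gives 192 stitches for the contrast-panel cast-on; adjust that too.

Stitches: 325 × 22/25 = 286.00 → 286.
Rows: 597 × 26/31 = 500.71 → 501.
contrast-panel cast-on: 192 × 22/25 = 168.96 → 169.

Cast on 286 stitches; work 501 rows; contrast-panel cast-on 169 stitches.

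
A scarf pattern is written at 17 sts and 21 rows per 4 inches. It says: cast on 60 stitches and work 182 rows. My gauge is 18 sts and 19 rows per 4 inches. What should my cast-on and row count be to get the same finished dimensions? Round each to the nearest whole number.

Cast on 64 stitches; work 165 rows.

Stitches: 60 × 18/17 = 63.53 → 64.
Rows: 182 × 19/21 = 164.67 → 165.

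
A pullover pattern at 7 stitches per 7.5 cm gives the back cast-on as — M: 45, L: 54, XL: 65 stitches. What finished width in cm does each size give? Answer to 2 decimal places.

M 48.21 cm; L 57.86 cm; XL 69.64 cm.

7/7.5 = 0.933 sts per cm.
M: 45 / 0.933 = 48.214 → 48.21 cm.
L: 54 / 0.933 = 57.857 → 57.86 cm.
XL: 65 / 0.933 = 69.643 → 69.64 cm.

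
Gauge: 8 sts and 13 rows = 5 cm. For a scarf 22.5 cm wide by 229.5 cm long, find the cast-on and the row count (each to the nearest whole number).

Stitch gauge = 8/5 = 1.6 sts/cm; 22.5 × 1.6 = 36.00 → 36 sts.
Row gauge = 13/5 = 2.6 rows/cm; 229.5 × 2.6 = 596.70 → 597 rows.

Cast on 36 stitches and work 597 rows.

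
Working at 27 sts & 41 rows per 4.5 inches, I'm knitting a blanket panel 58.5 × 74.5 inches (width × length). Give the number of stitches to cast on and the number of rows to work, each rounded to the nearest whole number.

Cast on 351 stitches and work 679 rows.

Stitch gauge = 27/4.5 = 6 sts/in; 58.5 × 6 = 351.00 → 351 sts.
Row gauge = 41/4.5 = 9.111 rows/in; 74.5 × 9.111 = 678.78 → 679 rows.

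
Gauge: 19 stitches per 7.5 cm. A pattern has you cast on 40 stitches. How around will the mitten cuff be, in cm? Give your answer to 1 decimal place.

19 stitches / 7.5 cm = 2.533 stitches per cm.
40 / 2.533 = 15.79 cm.

15.8 cm.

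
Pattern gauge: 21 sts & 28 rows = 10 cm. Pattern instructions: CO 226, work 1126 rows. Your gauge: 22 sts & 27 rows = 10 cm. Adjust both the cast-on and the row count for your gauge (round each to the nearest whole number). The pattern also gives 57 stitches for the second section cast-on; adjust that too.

Stitches: 226 × 22/21 = 236.76 → 237.
Rows: 1126 × 27/28 = 1085.79 → 1086.
second section cast-on: 57 × 22/21 = 59.71 → 60.

Cast on 237 stitches; work 1086 rows; second section cast-on 60 stitches.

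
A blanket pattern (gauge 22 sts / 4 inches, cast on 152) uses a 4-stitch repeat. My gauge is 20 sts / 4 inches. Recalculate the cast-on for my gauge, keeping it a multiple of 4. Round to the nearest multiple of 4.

152 × 20 / 22 = 138.18.
Nearest multiple of 4: 140.

Cast on 140 stitches.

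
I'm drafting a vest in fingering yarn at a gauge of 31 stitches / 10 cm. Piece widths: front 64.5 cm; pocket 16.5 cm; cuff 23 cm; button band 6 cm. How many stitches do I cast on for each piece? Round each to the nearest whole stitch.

Rate = 31/10 = 3.1 sts per cm.
front: 64.5 × 3.1 = 199.95 → 200.
pocket: 16.5 × 3.1 = 51.15 → 51.
cuff: 23 × 3.1 = 71.30 → 71.
button band: 6 × 3.1 = 18.60 → 19.

front 200; pocket 51; cuff 71; button band 19.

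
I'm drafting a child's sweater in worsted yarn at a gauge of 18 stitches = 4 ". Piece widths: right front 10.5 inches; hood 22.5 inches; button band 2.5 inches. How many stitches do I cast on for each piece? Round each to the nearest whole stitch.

right front 47; hood 101; button band 11.

Rate = 18/4 = 4.5 sts per in.
right front: 10.5 × 4.5 = 47.25 → 47.
hood: 22.5 × 4.5 = 101.25 → 101.
button band: 2.5 × 4.5 = 11.25 → 11.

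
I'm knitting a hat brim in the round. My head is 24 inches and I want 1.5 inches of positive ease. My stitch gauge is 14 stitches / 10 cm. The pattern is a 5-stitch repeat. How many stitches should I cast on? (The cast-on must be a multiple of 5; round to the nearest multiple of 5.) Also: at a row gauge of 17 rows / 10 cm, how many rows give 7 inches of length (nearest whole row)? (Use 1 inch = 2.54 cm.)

Finished = 24 + 1.5 = 25.5 inches.
25.5 inches × 2.54 = 64.77 cm.
14/10 = 1.4 sts per cm; 64.77 × 1.4 = 90.68 sts.
Nearest multiple of 5 → 90.
7 inches = 17.78 cm; × 1.7 = 30.23 → 30 rows.

Cast on 90 stitches; work 30 rows.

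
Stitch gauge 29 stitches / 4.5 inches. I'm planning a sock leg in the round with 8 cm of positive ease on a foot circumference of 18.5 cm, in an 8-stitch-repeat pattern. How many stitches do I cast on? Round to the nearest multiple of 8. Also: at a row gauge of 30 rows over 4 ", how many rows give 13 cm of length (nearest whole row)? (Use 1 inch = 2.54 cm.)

Finished = 18.5 + 8 = 26.5 cm.
26.5 cm × 1/2.54 = 10.43 inches.
29/4.5 = 6.444 sts per in; 10.43 × 6.444 = 67.24 sts.
Nearest multiple of 8 → 64.
13 cm = 5.12 inches; × 7.5 = 38.39 → 38 rows.

Cast on 64 stitches; work 38 rows.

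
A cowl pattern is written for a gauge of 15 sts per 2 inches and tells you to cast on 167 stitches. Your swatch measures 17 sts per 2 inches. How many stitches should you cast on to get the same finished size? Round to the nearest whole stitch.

CO 189 sts.

Scale factor = 17 / 15 = 1.133.
167 × 17 / 15 = 189.27 sts.
→ 189 sts.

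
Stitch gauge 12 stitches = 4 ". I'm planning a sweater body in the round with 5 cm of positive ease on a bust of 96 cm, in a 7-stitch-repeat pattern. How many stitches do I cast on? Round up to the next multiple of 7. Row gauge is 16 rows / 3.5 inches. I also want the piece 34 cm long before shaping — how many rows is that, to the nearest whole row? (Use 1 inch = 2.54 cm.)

Finished = 96 + 5 = 101 cm.
101 cm × 1/2.54 = 39.76 inches.
12/4 = 3 sts per in; 39.76 × 3 = 119.29 sts.
Next multiple of 7 → 126.
34 cm = 13.39 inches; × 4.571 = 61.19 → 61 rows.

Cast on 126 stitches; work 61 rows.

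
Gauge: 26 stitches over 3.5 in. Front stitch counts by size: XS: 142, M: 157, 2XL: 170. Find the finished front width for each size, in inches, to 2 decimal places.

26/3.5 = 7.429 sts per in.
XS: 142 / 7.429 = 19.115 → 19.12 in.
M: 157 / 7.429 = 21.135 → 21.13 in.
2XL: 170 / 7.429 = 22.885 → 22.88 in.

XS 19.12 inches; M 21.13 inches; 2XL 22.88 inches.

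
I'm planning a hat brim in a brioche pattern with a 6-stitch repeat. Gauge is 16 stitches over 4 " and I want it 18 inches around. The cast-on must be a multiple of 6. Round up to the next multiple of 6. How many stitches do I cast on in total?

CO 72 sts.

16 / 4 = 4 sts per inch.
18 × 4 = 72.00 sts.
Next multiple of 6: 72.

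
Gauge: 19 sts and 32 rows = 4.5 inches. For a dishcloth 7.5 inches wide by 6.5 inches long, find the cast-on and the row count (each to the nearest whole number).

Cast on 32 stitches and work 46 rows.

Stitch gauge = 19/4.5 = 4.222 sts/in; 7.5 × 4.222 = 31.67 → 32 sts.
Row gauge = 32/4.5 = 7.111 rows/in; 6.5 × 7.111 = 46.22 → 46 rows.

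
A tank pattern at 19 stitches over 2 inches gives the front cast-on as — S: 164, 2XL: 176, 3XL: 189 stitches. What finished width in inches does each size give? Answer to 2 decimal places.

19/2 = 9.5 sts per in.
S: 164 / 9.5 = 17.263 → 17.26 in.
2XL: 176 / 9.5 = 18.526 → 18.53 in.
3XL: 189 / 9.5 = 19.895 → 19.89 in.

S 17.26 inches; 2XL 18.53 inches; 3XL 19.89 inches.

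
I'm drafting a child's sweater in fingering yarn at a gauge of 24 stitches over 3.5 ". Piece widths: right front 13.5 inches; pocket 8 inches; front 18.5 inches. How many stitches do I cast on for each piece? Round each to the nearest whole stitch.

right front 93; pocket 55; front 127.

Rate = 24/3.5 = 6.857 sts per in.
right front: 13.5 × 6.857 = 92.57 → 93.
pocket: 8 × 6.857 = 54.86 → 55.
front: 18.5 × 6.857 = 126.86 → 127.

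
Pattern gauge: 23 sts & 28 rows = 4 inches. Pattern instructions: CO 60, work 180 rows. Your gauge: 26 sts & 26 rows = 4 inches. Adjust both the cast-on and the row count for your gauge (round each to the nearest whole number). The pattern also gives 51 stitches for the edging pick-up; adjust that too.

Stitches: 60 × 26/23 = 67.83 → 68.
Rows: 180 × 26/28 = 167.14 → 167.
edging pick-up: 51 × 26/23 = 57.65 → 58.

Cast on 68 stitches; work 167 rows; edging pick-up 58 stitches.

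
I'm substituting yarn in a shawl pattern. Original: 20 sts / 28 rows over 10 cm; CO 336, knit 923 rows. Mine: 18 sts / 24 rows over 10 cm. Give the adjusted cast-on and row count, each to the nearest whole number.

Cast on 302 stitches; work 791 rows.

Stitches: 336 × 18/20 = 302.40 → 302.
Rows: 923 × 24/28 = 791.14 → 791.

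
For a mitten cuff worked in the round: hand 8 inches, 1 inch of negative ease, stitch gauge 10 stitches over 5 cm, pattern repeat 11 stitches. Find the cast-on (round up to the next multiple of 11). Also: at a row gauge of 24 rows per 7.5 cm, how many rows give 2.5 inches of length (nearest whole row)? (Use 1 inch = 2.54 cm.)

Finished = 8 − 1 = 7 inches.
7 inches × 2.54 = 17.78 cm.
10/5 = 2 sts per cm; 17.78 × 2 = 35.56 sts.
Next multiple of 11 → 44.
2.5 inches = 6.35 cm; × 3.2 = 20.32 → 20 rows.

Cast on 44 stitches; work 20 rows.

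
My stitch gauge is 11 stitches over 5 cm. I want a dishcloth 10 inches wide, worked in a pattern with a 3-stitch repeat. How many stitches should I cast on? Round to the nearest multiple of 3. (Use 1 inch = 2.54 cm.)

57 stitches.

10 in = 10 × 2.54 = 25.40 cm.
11 / 5 = 2.2 sts/cm.
25.40 × 2.2 = 55.88 sts.
→ 57.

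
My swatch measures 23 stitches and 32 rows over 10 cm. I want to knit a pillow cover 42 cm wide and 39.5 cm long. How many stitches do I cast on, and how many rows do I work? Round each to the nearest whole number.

Stitch gauge = 23/10 = 2.3 sts/cm; 42 × 2.3 = 96.60 → 97 sts.
Row gauge = 32/10 = 3.2 rows/cm; 39.5 × 3.2 = 126.40 → 126 rows.

Cast on 97 stitches and work 126 rows.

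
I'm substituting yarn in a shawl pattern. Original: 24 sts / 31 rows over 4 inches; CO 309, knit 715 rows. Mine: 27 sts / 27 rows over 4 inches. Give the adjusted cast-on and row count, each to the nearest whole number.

Stitches: 309 × 27/24 = 347.62 → 348.
Rows: 715 × 27/31 = 622.74 → 623.

Cast on 348 stitches; work 623 rows.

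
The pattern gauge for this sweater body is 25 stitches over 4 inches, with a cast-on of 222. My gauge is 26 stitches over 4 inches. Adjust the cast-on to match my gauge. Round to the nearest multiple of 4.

CO 232 sts.

Scale factor = 26 / 25 = 1.040.
222 × 26 / 25 = 230.88 sts.
→ 232 sts.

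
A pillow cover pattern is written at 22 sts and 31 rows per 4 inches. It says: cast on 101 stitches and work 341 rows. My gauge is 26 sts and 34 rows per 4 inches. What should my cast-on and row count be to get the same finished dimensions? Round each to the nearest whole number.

Cast on 119 stitches; work 374 rows.

Stitches: 101 × 26/22 = 119.36 → 119.
Rows: 341 × 34/31 = 374.00 → 374.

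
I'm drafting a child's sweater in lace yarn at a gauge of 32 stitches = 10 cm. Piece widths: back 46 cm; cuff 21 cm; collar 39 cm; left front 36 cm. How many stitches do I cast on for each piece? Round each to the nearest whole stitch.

Rate = 32/10 = 3.2 sts per cm.
back: 46 × 3.2 = 147.20 → 147.
cuff: 21 × 3.2 = 67.20 → 67.
collar: 39 × 3.2 = 124.80 → 125.
left front: 36 × 3.2 = 115.20 → 115.

back 147; cuff 67; collar 125; left front 115.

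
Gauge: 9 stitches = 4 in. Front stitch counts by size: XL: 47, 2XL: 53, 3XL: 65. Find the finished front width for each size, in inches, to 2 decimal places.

XL 20.89 inches; 2XL 23.56 inches; 3XL 28.89 inches.

9/4 = 2.25 sts per in.
XL: 47 / 2.25 = 20.889 → 20.89 in.
2XL: 53 / 2.25 = 23.556 → 23.56 in.
3XL: 65 / 2.25 = 28.889 → 28.89 in.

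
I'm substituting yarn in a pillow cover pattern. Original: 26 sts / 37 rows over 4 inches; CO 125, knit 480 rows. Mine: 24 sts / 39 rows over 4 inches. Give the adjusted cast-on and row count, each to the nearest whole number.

Cast on 115 stitches; work 506 rows.

Stitches: 125 × 24/26 = 115.38 → 115.
Rows: 480 × 39/37 = 505.95 → 506.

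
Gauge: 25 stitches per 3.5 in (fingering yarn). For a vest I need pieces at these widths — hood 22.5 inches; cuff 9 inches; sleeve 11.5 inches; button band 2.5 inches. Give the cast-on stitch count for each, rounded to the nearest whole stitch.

hood 161; cuff 64; sleeve 82; button band 18.

Rate = 25/3.5 = 7.143 sts per in.
hood: 22.5 × 7.143 = 160.71 → 161.
cuff: 9 × 7.143 = 64.29 → 64.
sleeve: 11.5 × 7.143 = 82.14 → 82.
button band: 2.5 × 7.143 = 17.86 → 18.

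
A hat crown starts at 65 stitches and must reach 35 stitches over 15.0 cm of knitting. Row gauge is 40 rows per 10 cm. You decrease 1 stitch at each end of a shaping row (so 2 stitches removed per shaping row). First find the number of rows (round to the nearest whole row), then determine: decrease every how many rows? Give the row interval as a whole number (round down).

Rows = 15.0 × 4 = 60.0 → 60 rows.
Stitches to remove: 30 → 15 shaping rows (at 2 st each).
60 / 15 = 4.00 → every 4 rows.

Decrease every 4th row.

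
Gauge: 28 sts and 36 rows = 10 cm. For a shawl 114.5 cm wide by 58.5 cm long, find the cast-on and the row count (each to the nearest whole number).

Cast on 321 stitches and work 211 rows.

Stitch gauge = 28/10 = 2.8 sts/cm; 114.5 × 2.8 = 320.60 → 321 sts.
Row gauge = 36/10 = 3.6 rows/cm; 58.5 × 3.6 = 210.60 → 211 rows.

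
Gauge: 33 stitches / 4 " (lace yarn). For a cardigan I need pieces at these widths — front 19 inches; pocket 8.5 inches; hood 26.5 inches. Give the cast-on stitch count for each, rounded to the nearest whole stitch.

front 157; pocket 70; hood 219.

Rate = 33/4 = 8.25 sts per in.
front: 19 × 8.25 = 156.75 → 157.
pocket: 8.5 × 8.25 = 70.12 → 70.
hood: 26.5 × 8.25 = 218.62 → 219.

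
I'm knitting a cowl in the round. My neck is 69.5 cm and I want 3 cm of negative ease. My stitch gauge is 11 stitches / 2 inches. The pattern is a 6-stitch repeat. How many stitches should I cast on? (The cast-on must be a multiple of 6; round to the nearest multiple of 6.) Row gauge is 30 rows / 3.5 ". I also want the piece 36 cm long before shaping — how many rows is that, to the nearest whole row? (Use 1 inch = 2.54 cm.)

Finished = 69.5 − 3 = 66.5 cm.
66.5 cm × 1/2.54 = 26.18 inches.
11/2 = 5.5 sts per in; 26.18 × 5.5 = 144.00 sts.
Nearest multiple of 6 → 144.
36 cm = 14.17 inches; × 8.571 = 121.48 → 121 rows.

Cast on 144 stitches; work 121 rows.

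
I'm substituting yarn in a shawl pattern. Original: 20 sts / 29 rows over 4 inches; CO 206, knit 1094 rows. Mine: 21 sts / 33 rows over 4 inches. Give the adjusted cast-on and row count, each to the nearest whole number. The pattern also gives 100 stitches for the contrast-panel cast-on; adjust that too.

Cast on 216 stitches; work 1245 rows; contrast-panel cast-on 105 stitches.

Stitches: 206 × 21/20 = 216.30 → 216.
Rows: 1094 × 33/29 = 1244.90 → 1245.
contrast-panel cast-on: 100 × 21/20 = 105.00 → 105.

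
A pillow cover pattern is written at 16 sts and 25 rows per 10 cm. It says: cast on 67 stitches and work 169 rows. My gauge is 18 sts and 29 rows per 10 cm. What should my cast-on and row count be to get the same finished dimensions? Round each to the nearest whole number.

Stitches: 67 × 18/16 = 75.38 → 75.
Rows: 169 × 29/25 = 196.04 → 196.

Cast on 75 stitches; work 196 rows.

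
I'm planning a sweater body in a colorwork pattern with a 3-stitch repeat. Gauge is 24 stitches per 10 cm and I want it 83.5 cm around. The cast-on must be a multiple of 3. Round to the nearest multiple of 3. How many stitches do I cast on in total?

201 stitches.

24 / 10 = 2.4 sts per cm.
83.5 × 2.4 = 200.40 sts.
Nearest multiple of 3: 201.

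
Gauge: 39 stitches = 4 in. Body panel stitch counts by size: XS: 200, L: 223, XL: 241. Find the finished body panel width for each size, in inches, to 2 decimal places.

XS 20.51 inches; L 22.87 inches; XL 24.72 inches.

39/4 = 9.75 sts per in.
XS: 200 / 9.75 = 20.513 → 20.51 in.
L: 223 / 9.75 = 22.872 → 22.87 in.
XL: 241 / 9.75 = 24.718 → 24.72 in.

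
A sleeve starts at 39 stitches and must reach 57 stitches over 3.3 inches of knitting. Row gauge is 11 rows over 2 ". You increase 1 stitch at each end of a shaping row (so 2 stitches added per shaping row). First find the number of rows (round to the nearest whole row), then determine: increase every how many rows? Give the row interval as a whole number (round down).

Increase every 2nd row.

Rows = 3.3 × 5.5 = 18.1 → 18 rows.
Stitches to add: 18 → 9 shaping rows (at 2 st each).
18 / 9 = 2.00 → every 2 rows.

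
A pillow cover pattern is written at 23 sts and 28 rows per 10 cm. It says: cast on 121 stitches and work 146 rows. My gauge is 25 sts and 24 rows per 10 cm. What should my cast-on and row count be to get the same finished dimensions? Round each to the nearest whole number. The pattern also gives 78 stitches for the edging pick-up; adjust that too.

Cast on 132 stitches; work 125 rows; edging pick-up 85 stitches.

Stitches: 121 × 25/23 = 131.52 → 132.
Rows: 146 × 24/28 = 125.14 → 125.
edging pick-up: 78 × 25/23 = 84.78 → 85.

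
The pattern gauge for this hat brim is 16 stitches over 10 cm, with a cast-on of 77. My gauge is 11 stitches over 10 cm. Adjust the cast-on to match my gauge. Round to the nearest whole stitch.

Cast on 53 stitches.

Scale factor = 11 / 16 = 0.688.
77 × 11 / 16 = 52.94 sts.
→ 53 sts.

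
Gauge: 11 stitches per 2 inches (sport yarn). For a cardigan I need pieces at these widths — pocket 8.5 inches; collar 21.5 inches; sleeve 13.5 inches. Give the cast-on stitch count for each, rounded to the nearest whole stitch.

pocket 47; collar 118; sleeve 74.

Rate = 11/2 = 5.5 sts per in.
pocket: 8.5 × 5.5 = 46.75 → 47.
collar: 21.5 × 5.5 = 118.25 → 118.
sleeve: 13.5 × 5.5 = 74.25 → 74.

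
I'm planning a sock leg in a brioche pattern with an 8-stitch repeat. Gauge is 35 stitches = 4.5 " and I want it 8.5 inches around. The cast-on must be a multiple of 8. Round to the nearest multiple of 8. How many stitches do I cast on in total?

35 / 4.5 = 7.778 sts per inch.
8.5 × 7.778 = 66.11 sts.
Nearest multiple of 8: 64.

CO 64 sts.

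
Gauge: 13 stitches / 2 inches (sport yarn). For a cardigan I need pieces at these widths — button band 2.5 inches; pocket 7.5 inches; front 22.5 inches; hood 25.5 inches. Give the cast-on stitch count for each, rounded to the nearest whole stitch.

Rate = 13/2 = 6.5 sts per in.
button band: 2.5 × 6.5 = 16.25 → 16.
pocket: 7.5 × 6.5 = 48.75 → 49.
front: 22.5 × 6.5 = 146.25 → 146.
hood: 25.5 × 6.5 = 165.75 → 166.

button band 16; pocket 49; front 146; hood 166.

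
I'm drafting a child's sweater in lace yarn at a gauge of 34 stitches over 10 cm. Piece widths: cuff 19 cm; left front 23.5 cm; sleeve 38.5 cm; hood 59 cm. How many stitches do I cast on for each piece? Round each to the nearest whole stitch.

cuff 65; left front 80; sleeve 131; hood 201.

Rate = 34/10 = 3.4 sts per cm.
cuff: 19 × 3.4 = 64.60 → 65.
left front: 23.5 × 3.4 = 79.90 → 80.
sleeve: 38.5 × 3.4 = 130.90 → 131.
hood: 59 × 3.4 = 200.60 → 201.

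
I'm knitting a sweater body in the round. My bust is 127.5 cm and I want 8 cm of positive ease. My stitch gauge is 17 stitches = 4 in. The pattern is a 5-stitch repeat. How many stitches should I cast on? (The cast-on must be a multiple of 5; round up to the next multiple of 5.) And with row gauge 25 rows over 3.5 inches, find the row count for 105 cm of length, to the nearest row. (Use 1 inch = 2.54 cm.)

Finished = 127.5 + 8 = 135.5 cm.
135.5 cm × 1/2.54 = 53.35 inches.
17/4 = 4.25 sts per in; 53.35 × 4.25 = 226.72 sts.
Next multiple of 5 → 230.
105 cm = 41.34 inches; × 7.143 = 295.28 → 295 rows.

Cast on 230 stitches; work 295 rows.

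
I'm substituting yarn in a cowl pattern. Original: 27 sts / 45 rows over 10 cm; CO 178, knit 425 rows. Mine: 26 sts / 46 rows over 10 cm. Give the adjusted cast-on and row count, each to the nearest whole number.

Cast on 171 stitches; work 434 rows.

Stitches: 178 × 26/27 = 171.41 → 171.
Rows: 425 × 46/45 = 434.44 → 434.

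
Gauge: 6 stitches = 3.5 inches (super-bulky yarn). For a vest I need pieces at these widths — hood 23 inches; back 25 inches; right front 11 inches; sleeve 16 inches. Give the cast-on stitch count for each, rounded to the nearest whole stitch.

hood 39; back 43; right front 19; sleeve 27.

Rate = 6/3.5 = 1.714 sts per in.
hood: 23 × 1.714 = 39.43 → 39.
back: 25 × 1.714 = 42.86 → 43.
right front: 11 × 1.714 = 18.86 → 19.
sleeve: 16 × 1.714 = 27.43 → 27.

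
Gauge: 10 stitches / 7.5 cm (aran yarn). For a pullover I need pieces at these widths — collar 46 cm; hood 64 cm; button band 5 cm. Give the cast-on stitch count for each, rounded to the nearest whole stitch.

Rate = 10/7.5 = 1.333 sts per cm.
collar: 46 × 1.333 = 61.33 → 61.
hood: 64 × 1.333 = 85.33 → 85.
button band: 5 × 1.333 = 6.67 → 7.

collar 61; hood 85; button band 7.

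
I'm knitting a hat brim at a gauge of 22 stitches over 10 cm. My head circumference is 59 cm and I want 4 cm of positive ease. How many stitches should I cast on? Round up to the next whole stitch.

Finished = 59 + 4 = 63 cm.
22 / 10 = 2.2 sts per cm.
63.00 × 2.2 = 138.60 sts.
→ 139 sts.

Cast on 139 stitches.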